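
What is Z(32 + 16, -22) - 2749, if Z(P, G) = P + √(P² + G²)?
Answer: -2701 + 2*√697 ≈ -2648.2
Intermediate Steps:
Z(P, G) = P + √(G² + P²)
Z(32 + 16, -22) - 2749 = ((32 + 16) + √((-22)² + (32 + 16)²)) - 2749 = (48 + √(484 + 48²)) - 2749 = (48 + √(484 + 2304)) - 2749 = (48 + √2788) - 2749 = (48 + 2*√697) - 2749 = -2701 + 2*√697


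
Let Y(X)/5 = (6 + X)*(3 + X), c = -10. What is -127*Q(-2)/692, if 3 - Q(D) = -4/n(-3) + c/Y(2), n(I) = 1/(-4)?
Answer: 32893/13840 ≈ 2.3767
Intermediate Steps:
n(I) = -1/4
Y(X) = 5*(3 + X)*(6 + X) (Y(X) = 5*((6 + X)*(3 + X)) = 5*((3 + X)*(6 + X)) = 5*(3 + X)*(6 + X))
Q(D) = -259/20 (Q(D) = 3 - (-4/(-1/4) - 10/(90 + 5*2**2 + 45*2)) = 3 - (-4*(-4) - 10/(90 + 5*4 + 90)) = 3 - (16 - 10/(90 + 20 + 90)) = 3 - (16 - 10/200) = 3 - (16 - 10*1/200) = 3 - (16 - 1/20) = 3 - 1*319/20 = 3 - 319/20 = -259/20)
-127*Q(-2)/692 = -127/(692/(-259/20)) = -127/(692*(-20/259)) = -127/(-13840/259) = -127*(-259/13840) = 32893/13840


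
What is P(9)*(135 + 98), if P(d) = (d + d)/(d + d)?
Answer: 233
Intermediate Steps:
P(d) = 1 (P(d) = (2*d)/((2*d)) = (2*d)*(1/(2*d)) = 1)
P(9)*(135 + 98) = 1*(135 + 98) = 1*233 = 233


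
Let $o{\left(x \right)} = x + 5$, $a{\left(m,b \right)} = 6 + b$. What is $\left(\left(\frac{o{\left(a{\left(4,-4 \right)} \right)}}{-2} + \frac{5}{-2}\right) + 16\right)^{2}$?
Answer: $100$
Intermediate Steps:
$o{\left(x \right)} = 5 + x$
$\left(\left(\frac{o{\left(a{\left(4,-4 \right)} \right)}}{-2} + \frac{5}{-2}\right) + 16\right)^{2} = \left(\left(\frac{5 + \left(6 - 4\right)}{-2} + \frac{5}{-2}\right) + 16\right)^{2} = \left(\left(\left(5 + 2\right) \left(- \frac{1}{2}\right) + 5 \left(- \frac{1}{2}\right)\right) + 16\right)^{2} = \left(\left(7 \left(- \frac{1}{2}\right) - \frac{5}{2}\right) + 16\right)^{2} = \left(\left(- \frac{7}{2} - \frac{5}{2}\right) + 16\right)^{2} = \left(-6 + 16\right)^{2} = 10^{2} = 100$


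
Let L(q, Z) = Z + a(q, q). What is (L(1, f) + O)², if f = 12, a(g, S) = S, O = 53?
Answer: 4356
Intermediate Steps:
L(q, Z) = Z + q
(L(1, f) + O)² = ((12 + 1) + 53)² = (13 + 53)² = 66² = 4356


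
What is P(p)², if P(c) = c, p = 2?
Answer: 4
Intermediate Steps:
P(p)² = 2² = 4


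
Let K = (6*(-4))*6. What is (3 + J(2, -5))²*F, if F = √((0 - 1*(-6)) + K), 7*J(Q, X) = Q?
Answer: 529*I*√138/49 ≈ 126.82*I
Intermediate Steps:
J(Q, X) = Q/7
K = -144 (K = -24*6 = -144)
F = I*√138 (F = √((0 - 1*(-6)) - 144) = √((0 + 6) - 144) = √(6 - 144) = √(-138) = I*√138 ≈ 11.747*I)
(3 + J(2, -5))²*F = (3 + (⅐)*2)²*(I*√138) = (3 + 2/7)²*(I*√138) = (23/7)²*(I*√138) = 529*(I*√138)/49 = 529*I*√138/49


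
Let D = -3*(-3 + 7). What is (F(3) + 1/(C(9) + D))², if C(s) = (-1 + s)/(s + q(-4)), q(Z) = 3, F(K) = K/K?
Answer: 961/1156 ≈ 0.83132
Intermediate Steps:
F(K) = 1
D = -12 (D = -3*4 = -12)
C(s) = (-1 + s)/(3 + s) (C(s) = (-1 + s)/(s + 3) = (-1 + s)/(3 + s))
(F(3) + 1/(C(9) + D))² = (1 + 1/((-1 + 9)/(3 + 9) - 12))² = (1 + 1/(8/12 - 12))² = (1 + 1/((1/12)*8 - 12))² = (1 + 1/(⅔ - 12))² = (1 + 1/(-34/3))² = (1 - 3/34)² = (31/34)² = 961/1156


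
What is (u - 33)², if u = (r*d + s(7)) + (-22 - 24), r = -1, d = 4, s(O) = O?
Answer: 5776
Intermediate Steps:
u = -43 (u = (-1*4 + 7) + (-22 - 24) = (-4 + 7) - 46 = 3 - 46 = -43)
(u - 33)² = (-43 - 33)² = (-76)² = 5776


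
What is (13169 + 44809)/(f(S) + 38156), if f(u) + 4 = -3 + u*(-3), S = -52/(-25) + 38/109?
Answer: 157990050/103936171 ≈ 1.5201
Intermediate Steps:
S = 6618/2725 (S = -52*(-1/25) + 38*(1/109) = 52/25 + 38/109 = 6618/2725 ≈ 2.4286)
f(u) = -7 - 3*u (f(u) = -4 + (-3 + u*(-3)) = -4 + (-3 - 3*u) = -7 - 3*u)
(13169 + 44809)/(f(S) + 38156) = (13169 + 44809)/((-7 - 3*6618/2725) + 38156) = 57978/((-7 - 19854/2725) + 38156) = 57978/(-38929/2725 + 38156) = 57978/(103936171/2725) = 57978*(2725/103936171) = 157990050/103936171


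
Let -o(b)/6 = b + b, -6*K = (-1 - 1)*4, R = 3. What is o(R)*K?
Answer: -48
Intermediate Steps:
K = 4/3 (K = -(-1 - 1)*4/6 = -(-1)*4/3 = -⅙*(-8) = 4/3 ≈ 1.3333)
o(b) = -12*b (o(b) = -6*(b + b) = -12*b)
o(R)*K = -12*3*(4/3) = -36*4/3 = -48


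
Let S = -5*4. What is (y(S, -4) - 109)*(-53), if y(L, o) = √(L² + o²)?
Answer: 5777 - 212*√26 ≈ 4696.0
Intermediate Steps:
S = -20
(y(S, -4) - 109)*(-53) = (√((-20)² + (-4)²) - 109)*(-53) = (√(400 + 16) - 109)*(-53) = (√416 - 109)*(-53) = (4*√26 - 109)*(-53) = (-109 + 4*√26)*(-53) = 5777 - 212*√26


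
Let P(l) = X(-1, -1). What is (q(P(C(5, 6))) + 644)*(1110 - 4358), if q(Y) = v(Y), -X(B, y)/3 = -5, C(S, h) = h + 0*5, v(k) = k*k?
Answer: -2822512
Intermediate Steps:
v(k) = k**2
C(S, h) = h (C(S, h) = h + 0 = h)
X(B, y) = 15 (X(B, y) = -3*(-5) = 15)
P(l) = 15
q(Y) = Y**2
(q(P(C(5, 6))) + 644)*(1110 - 4358) = (15**2 + 644)*(1110 - 4358) = (225 + 644)*(-3248) = 869*(-3248) = -2822512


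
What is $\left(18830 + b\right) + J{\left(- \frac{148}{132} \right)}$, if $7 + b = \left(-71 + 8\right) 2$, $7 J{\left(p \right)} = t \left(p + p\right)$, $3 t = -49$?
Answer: $\frac{1851521}{99} \approx 18702.0$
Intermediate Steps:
$t = - \frac{49}{3}$ ($t = \frac{1}{3} \left(-49\right) = - \frac{49}{3} \approx -16.333$)
$J{\left(p \right)} = - \frac{14 p}{3}$ ($J{\left(p \right)} = \frac{\left(- \frac{49}{3}\right) \left(p + p\right)}{7} = \frac{\left(- \frac{49}{3}\right) 2 p}{7} = \frac{\left(- \frac{98}{3}\right) p}{7} = - \frac{14 p}{3}$)
$b = -133$ ($b = -7 + \left(-71 + 8\right) 2 = -7 - 126 = -133$)
$\left(18830 + b\right) + J{\left(- \frac{148}{132} \right)} = \left(18830 - 133\right) - \frac{14 \left(- \frac{148}{132}\right)}{3} = 18697 - \frac{14 \left(\left(-148\right) \frac{1}{132}\right)}{3} = 18697 - - \frac{518}{99} = 18697 + \frac{518}{99} = \frac{1851521}{99}$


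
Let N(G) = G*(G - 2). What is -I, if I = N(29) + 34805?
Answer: -35588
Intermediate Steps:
N(G) = G*(-2 + G)
I = 35588 (I = 29*(-2 + 29) + 34805 = 29*27 + 34805 = 783 + 34805 = 35588)
-I = -1*35588 = -35588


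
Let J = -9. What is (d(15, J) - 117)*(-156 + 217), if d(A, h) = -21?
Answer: -8418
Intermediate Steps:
(d(15, J) - 117)*(-156 + 217) = (-21 - 117)*(-156 + 217) = -138*61 = -8418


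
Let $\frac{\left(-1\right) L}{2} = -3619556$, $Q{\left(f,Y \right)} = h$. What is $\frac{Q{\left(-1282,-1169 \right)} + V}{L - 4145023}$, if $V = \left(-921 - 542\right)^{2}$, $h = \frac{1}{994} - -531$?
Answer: $\frac{2128054601}{3075524466} \approx 0.69193$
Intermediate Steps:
$h = \frac{527815}{994}$ ($h = \frac{1}{994} + 531 = \frac{527815}{994} \approx 531.0$)
$Q{\left(f,Y \right)} = \frac{527815}{994}$
$V = 2140369$ ($V = \left(-1463\right)^{2} = 2140369$)
$L = 7239112$ ($L = \left(-2\right) \left(-3619556\right) = 7239112$)
$\frac{Q{\left(-1282,-1169 \right)} + V}{L - 4145023} = \frac{\frac{527815}{994} + 2140369}{7239112 - 4145023} = \frac{2128054601}{994 \cdot 3094089} = \frac{2128054601}{994} \cdot \frac{1}{3094089} = \frac{2128054601}{3075524466}$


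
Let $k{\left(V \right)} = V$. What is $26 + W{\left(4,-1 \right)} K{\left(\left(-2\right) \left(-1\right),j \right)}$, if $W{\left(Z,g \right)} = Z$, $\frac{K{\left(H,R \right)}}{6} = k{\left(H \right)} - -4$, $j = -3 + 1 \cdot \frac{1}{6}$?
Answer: $170$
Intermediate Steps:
$j = - \frac{17}{6}$ ($j = -3 + 1 \cdot \frac{1}{6} = -3 + \frac{1}{6} = - \frac{17}{6} \approx -2.8333$)
$K{\left(H,R \right)} = 24 + 6 H$ ($K{\left(H,R \right)} = 6 \left(H - -4\right) = 6 \left(H + 4\right) = 6 \left(4 + H\right) = 24 + 6 H$)
$26 + W{\left(4,-1 \right)} K{\left(\left(-2\right) \left(-1\right),j \right)} = 26 + 4 \left(24 + 6 \left(\left(-2\right) \left(-1\right)\right)\right) = 26 + 4 \left(24 + 6 \cdot 2\right) = 26 + 4 \left(24 + 12\right) = 26 + 4 \cdot 36 = 26 + 144 = 170$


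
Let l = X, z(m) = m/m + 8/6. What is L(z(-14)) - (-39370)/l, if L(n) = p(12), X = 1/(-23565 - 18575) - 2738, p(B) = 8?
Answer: -736017232/115379321 ≈ -6.3791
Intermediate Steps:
z(m) = 7/3 (z(m) = 1 + 8*(⅙) = 1 + 4/3 = 7/3)
X = -115379321/42140 (X = 1/(-42140) - 2738 = -1/42140 - 2738 = -115379321/42140 ≈ -2738.0)
L(n) = 8
l = -115379321/42140 ≈ -2738.0
L(z(-14)) - (-39370)/l = 8 - (-39370)/(-115379321/42140) = 8 - (-39370)*(-42140)/115379321 = 8 - 1*1659051800/115379321 = 8 - 1659051800/115379321 = -736017232/115379321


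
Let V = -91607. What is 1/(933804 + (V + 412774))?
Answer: 1/1254971 ≈ 7.9683e-7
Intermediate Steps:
1/(933804 + (V + 412774)) = 1/(933804 + (-91607 + 412774)) = 1/(933804 + 321167) = 1/1254971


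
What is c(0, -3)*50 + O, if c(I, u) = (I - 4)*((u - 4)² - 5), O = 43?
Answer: -8757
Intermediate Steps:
c(I, u) = (-5 + (-4 + u)²)*(-4 + I) (c(I, u) = (-4 + I)*((-4 + u)² - 5) = (-4 + I)*(-5 + (-4 + u)²) = (-5 + (-4 + u)²)*(-4 + I))
c(0, -3)*50 + O = (20 - 5*0 - 4*(-4 - 3)² + 0*(-4 - 3)²)*50 + 43 = (20 + 0 - 4*(-7)² + 0*(-7)²)*50 + 43 = (20 + 0 - 4*49 + 0*49)*50 + 43 = (20 + 0 - 196 + 0)*50 + 43 = -176*50 + 43 = -8800 + 43 = -8757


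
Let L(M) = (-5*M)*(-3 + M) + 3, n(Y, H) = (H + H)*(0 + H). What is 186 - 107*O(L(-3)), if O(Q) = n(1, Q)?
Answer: -1619580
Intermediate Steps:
n(Y, H) = 2*H² (n(Y, H) = (2*H)*H = 2*H²)
L(M) = 3 - 5*M*(-3 + M) (L(M) = -5*M*(-3 + M) + 3 = 3 - 5*M*(-3 + M))
O(Q) = 2*Q²
186 - 107*O(L(-3)) = 186 - 214*(3 - 5*(-3)² + 15*(-3))² = 186 - 214*(3 - 5*9 - 45)² = 186 - 214*(3 - 45 - 45)² = 186 - 214*(-87)² = 186 - 214*7569 = 186 - 107*15138 = 186 - 1619766 = -1619580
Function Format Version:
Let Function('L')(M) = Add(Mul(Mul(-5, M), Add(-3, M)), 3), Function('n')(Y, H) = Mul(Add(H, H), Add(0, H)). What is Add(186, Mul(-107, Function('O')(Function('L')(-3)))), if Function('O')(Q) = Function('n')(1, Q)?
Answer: -1619580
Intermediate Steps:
Function('n')(Y, H) = Mul(2, Pow(H, 2)) (Function('n')(Y, H) = Mul(Mul(2, H), H) = Mul(2, Pow(H, 2)))
Function('L')(M) = Add(3, Mul(-5, M, Add(-3, M))) (Function('L')(M) = Add(Mul(-5, M, Add(-3, M)), 3) = Add(3, Mul(-5, M, Add(-3, M))))
Function('O')(Q) = Mul(2, Pow(Q, 2))
Add(186, Mul(-107, Function('O')(Function('L')(-3)))) = Add(186, Mul(-107, Mul(2, Pow(Add(3, Mul(-5, Pow(-3, 2)), Mul(15, -3)), 2)))) = Add(186, Mul(-107, Mul(2, Pow(Add(3, Mul(-5, 9), -45), 2)))) = Add(186, Mul(-107, Mul(2, Pow(Add(3, -45, -45), 2)))) = Add(186, Mul(-107, Mul(2, Pow(-87, 2)))) = Add(186, Mul(-107, Mul(2, 7569))) = Add(186, Mul(-107, 15138)) = Add(186, -1619766) = -1619580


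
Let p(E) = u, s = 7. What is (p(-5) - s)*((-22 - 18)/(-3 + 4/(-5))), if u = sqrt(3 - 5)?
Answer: -1400/19 + 200*I*sqrt(2)/19 ≈ -73.684 + 14.886*I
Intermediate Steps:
u = I*sqrt(2) (u = sqrt(-2) = I*sqrt(2) ≈ 1.4142*I)
p(E) = I*sqrt(2)
(p(-5) - s)*((-22 - 18)/(-3 + 4/(-5))) = (I*sqrt(2) - 1*7)*((-22 - 18)/(-3 + 4/(-5))) = (I*sqrt(2) - 7)*(-40/(-3 + 4*(-1/5))) = (-7 + I*sqrt(2))*(-40/(-3 - 4/5)) = (-7 + I*sqrt(2))*(-40/(-19/5)) = (-7 + I*sqrt(2))*(-40*(-5/19)) = (-7 + I*sqrt(2))*(200/19) = -1400/19 + 200*I*sqrt(2)/19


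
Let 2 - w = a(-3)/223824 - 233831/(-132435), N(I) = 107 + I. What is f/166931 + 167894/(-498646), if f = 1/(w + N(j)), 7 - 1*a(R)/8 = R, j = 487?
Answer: -5142423753392782415399/15273024120634665444526 ≈ -0.33670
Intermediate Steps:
a(R) = 56 - 8*R
w = 144514132/617544405 (w = 2 - ((56 - 8*(-3))/223824 - 233831/(-132435)) = 2 - ((56 + 24)*(1/223824) - 233831*(-1/132435)) = 2 - (80*(1/223824) + 233831/132435) = 2 - (5/13989 + 233831/132435) = 2 - 1*1090574678/617544405 = 2 - 1090574678/617544405 = 144514132/617544405 ≈ 0.23401)
f = 617544405/366965890702 (f = 1/(144514132/617544405 + (107 + 487)) = 1/(144514132/617544405 + 594) = 1/(366965890702/617544405) = 617544405/366965890702 ≈ 0.0016828)
f/166931 + 167894/(-498646) = (617544405/366965890702)/166931 + 167894/(-498646) = (617544405/366965890702)*(1/166931) + 167894*(-1/498646) = 617544405/61257983100775562 - 83947/249323 = -5142423753392782415399/15273024120634665444526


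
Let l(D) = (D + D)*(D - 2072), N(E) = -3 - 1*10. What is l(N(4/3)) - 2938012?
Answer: -2883802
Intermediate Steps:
N(E) = -13 (N(E) = -3 - 10 = -13)
l(D) = 2*D*(-2072 + D) (l(D) = (2*D)*(-2072 + D) = 2*D*(-2072 + D))
l(N(4/3)) - 2938012 = 2*(-13)*(-2072 - 13) - 2938012 = 2*(-13)*(-2085) - 2938012 = 54210 - 2938012 = -2883802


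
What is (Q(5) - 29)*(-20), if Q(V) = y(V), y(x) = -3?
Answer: 640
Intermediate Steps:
Q(V) = -3
(Q(5) - 29)*(-20) = (-3 - 29)*(-20) = -32*(-20) = 640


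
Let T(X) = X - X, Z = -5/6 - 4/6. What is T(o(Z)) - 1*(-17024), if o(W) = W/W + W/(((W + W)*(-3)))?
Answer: 17024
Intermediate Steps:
Z = -3/2 (Z = -5*⅙ - 4*⅙ = -⅚ - ⅔ = -3/2 ≈ -1.5000)
o(W) = ⅚ (o(W) = 1 + W/(((2*W)*(-3))) = 1 + W/((-6*W)) = 1 + W*(-1/(6*W)) = 1 - ⅙ = ⅚)
T(X) = 0
T(o(Z)) - 1*(-17024) = 0 - 1*(-17024) = 0 + 17024 = 17024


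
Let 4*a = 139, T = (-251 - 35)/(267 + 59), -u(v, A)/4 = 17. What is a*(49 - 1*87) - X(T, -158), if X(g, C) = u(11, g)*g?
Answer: -449931/326 ≈ -1380.2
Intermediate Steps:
u(v, A) = -68 (u(v, A) = -4*17 = -68)
T = -143/163 (T = -286/326 = -286*1/326 = -143/163 ≈ -0.87730)
a = 139/4 (a = (¼)*139 = 139/4 ≈ 34.750)
X(g, C) = -68*g
a*(49 - 1*87) - X(T, -158) = 139*(49 - 1*87)/4 - (-68)*(-143)/163 = 139*(49 - 87)/4 - 1*9724/163 = (139/4)*(-38) - 9724/163 = -2641/2 - 9724/163 = -449931/326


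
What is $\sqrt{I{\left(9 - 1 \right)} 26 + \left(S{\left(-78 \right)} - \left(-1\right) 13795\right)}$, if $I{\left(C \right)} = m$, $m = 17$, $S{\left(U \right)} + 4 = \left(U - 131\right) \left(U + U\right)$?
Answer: $\sqrt{46837} \approx 216.42$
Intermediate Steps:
$S{\left(U \right)} = -4 + 2 U \left(-131 + U\right)$ ($S{\left(U \right)} = -4 + \left(U - 131\right) \left(U + U\right) = -4 + \left(-131 + U\right) 2 U = -4 + 2 U \left(-131 + U\right)$)
$I{\left(C \right)} = 17$
$\sqrt{I{\left(9 - 1 \right)} 26 + \left(S{\left(-78 \right)} - \left(-1\right) 13795\right)} = \sqrt{17 \cdot 26 - \left(-32600 - 13795\right)} = \sqrt{442 + \left(\left(-4 + 20436 + 2 \cdot 6084\right) - -13795\right)} = \sqrt{442 + \left(\left(-4 + 20436 + 12168\right) + 13795\right)} = \sqrt{442 + \left(32600 + 13795\right)} = \sqrt{442 + 46395} = \sqrt{46837}$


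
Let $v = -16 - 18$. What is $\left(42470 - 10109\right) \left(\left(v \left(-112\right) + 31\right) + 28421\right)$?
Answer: $1043965860$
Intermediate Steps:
$v = -34$ ($v = -16 - 18 = -34$)
$\left(42470 - 10109\right) \left(\left(v \left(-112\right) + 31\right) + 28421\right) = \left(42470 - 10109\right) \left(\left(\left(-34\right) \left(-112\right) + 31\right) + 28421\right) = 32361 \left(\left(3808 + 31\right) + 28421\right) = 32361 \left(3839 + 28421\right) = 32361 \cdot 32260 = 1043965860$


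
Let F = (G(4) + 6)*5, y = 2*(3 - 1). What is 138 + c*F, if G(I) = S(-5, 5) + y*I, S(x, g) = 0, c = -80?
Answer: -8662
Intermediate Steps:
y = 4 (y = 2*2 = 4)
G(I) = 4*I (G(I) = 0 + 4*I = 4*I)
F = 110 (F = (4*4 + 6)*5 = (16 + 6)*5 = 22*5 = 110)
138 + c*F = 138 - 80*110 = 138 - 8800 = -8662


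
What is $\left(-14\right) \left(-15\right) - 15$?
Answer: $195$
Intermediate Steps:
$\left(-14\right) \left(-15\right) - 15 = 210 - 15 = 195$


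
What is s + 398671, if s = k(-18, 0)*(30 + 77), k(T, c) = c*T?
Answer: 398671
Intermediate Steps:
k(T, c) = T*c
s = 0 (s = (-18*0)*(30 + 77) = 0*107 = 0)
s + 398671 = 0 + 398671 = 398671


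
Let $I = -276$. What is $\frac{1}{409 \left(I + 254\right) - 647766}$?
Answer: $- \frac{1}{656764} \approx -1.5226 \cdot 10^{-6}$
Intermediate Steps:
$\frac{1}{409 \left(I + 254\right) - 647766} = \frac{1}{409 \left(-276 + 254\right) - 647766} = \frac{1}{409 \left(-22\right) - 647766} = \frac{1}{-8998 - 647766} = \frac{1}{-656764} = - \frac{1}{656764}$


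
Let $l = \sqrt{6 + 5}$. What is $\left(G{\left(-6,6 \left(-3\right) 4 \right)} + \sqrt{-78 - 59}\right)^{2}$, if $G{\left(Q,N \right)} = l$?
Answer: $-126 + 2 i \sqrt{1507} \approx -126.0 + 77.64 i$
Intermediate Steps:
$l = \sqrt{11} \approx 3.3166$
$G{\left(Q,N \right)} = \sqrt{11}$
$\left(G{\left(-6,6 \left(-3\right) 4 \right)} + \sqrt{-78 - 59}\right)^{2} = \left(\sqrt{11} + \sqrt{-78 - 59}\right)^{2} = \left(\sqrt{11} + \sqrt{-137}\right)^{2} = \left(\sqrt{11} + i \sqrt{137}\right)^{2}$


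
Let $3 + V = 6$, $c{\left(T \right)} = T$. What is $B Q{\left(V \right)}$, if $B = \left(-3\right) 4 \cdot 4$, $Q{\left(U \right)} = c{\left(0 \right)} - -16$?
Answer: $-768$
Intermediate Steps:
$V = 3$ ($V = -3 + 6 = 3$)
$Q{\left(U \right)} = 16$ ($Q{\left(U \right)} = 0 - -16 = 0 + 16 = 16$)
$B = -48$ ($B = \left(-12\right) 4 = -48$)
$B Q{\left(V \right)} = \left(-48\right) 16 = -768$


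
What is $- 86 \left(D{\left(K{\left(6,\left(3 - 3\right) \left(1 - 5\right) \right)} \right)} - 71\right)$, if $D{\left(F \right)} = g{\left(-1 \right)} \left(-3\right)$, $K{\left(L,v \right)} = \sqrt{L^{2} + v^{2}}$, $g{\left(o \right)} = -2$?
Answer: $5590$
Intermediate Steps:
$D{\left(F \right)} = 6$ ($D{\left(F \right)} = \left(-2\right) \left(-3\right) = 6$)
$- 86 \left(D{\left(K{\left(6,\left(3 - 3\right) \left(1 - 5\right) \right)} \right)} - 71\right) = - 86 \left(6 - 71\right) = \left(-86\right) \left(-65\right) = 5590$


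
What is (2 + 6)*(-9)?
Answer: -72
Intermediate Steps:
(2 + 6)*(-9) = 8*(-9) = -72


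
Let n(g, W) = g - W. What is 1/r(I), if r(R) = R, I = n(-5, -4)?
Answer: -1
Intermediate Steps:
I = -1 (I = -5 - 1*(-4) = -5 + 4 = -1)
1/r(I) = 1/(-1) = -1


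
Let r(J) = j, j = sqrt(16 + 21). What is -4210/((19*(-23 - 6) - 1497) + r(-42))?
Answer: 8622080/4194267 + 4210*sqrt(37)/4194267 ≈ 2.0618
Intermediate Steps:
j = sqrt(37) ≈ 6.0828
r(J) = sqrt(37)
-4210/((19*(-23 - 6) - 1497) + r(-42)) = -4210/((19*(-23 - 6) - 1497) + sqrt(37)) = -4210/((19*(-29) - 1497) + sqrt(37)) = -4210/((-551 - 1497) + sqrt(37)) = -4210/(-2048 + sqrt(37))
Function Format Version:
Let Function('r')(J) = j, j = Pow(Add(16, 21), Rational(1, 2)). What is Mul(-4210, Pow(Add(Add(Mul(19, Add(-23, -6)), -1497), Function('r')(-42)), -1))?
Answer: Add(Rational(8622080, 4194267), Mul(Rational(4210, 4194267), Pow(37, Rational(1, 2)))) ≈ 2.0618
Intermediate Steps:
j = Pow(37, Rational(1, 2)) ≈ 6.0828
Function('r')(J) = Pow(37, Rational(1, 2))
Mul(-4210, Pow(Add(Add(Mul(19, Add(-23, -6)), -1497), Function('r')(-42)), -1)) = Mul(-4210, Pow(Add(Add(Mul(19, Add(-23, -6)), -1497), Pow(37, Rational(1, 2))), -1)) = Mul(-4210, Pow(Add(Add(Mul(19, -29), -1497), Pow(37, Rational(1, 2))), -1)) = Mul(-4210, Pow(Add(Add(-551, -1497), Pow(37, Rational(1, 2))), -1)) = Mul(-4210, Pow(Add(-2048, Pow(37, Rational(1, 2))), -1))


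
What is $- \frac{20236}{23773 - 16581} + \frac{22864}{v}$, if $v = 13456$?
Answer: $- \frac{58113}{52142} \approx -1.1145$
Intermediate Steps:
$- \frac{20236}{23773 - 16581} + \frac{22864}{v} = - \frac{20236}{23773 - 16581} + \frac{22864}{13456} = - \frac{20236}{7192} + 22864 \cdot \frac{1}{13456} = \left(-20236\right) \frac{1}{7192} + \frac{1429}{841} = - \frac{5059}{1798} + \frac{1429}{841} = - \frac{58113}{52142}$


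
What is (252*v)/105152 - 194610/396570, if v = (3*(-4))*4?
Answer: -13156532/21718817 ≈ -0.60577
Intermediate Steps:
v = -48 (v = -12*4 = -48)
(252*v)/105152 - 194610/396570 = (252*(-48))/105152 - 194610/396570 = -12096*1/105152 - 194610*1/396570 = -189/1643 - 6487/13219 = -13156532/21718817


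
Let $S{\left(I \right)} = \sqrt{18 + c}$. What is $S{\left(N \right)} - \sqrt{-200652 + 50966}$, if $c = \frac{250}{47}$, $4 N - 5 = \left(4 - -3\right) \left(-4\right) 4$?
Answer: $\frac{2 \sqrt{12878}}{47} - i \sqrt{149686} \approx 4.829 - 386.89 i$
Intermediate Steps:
$N = - \frac{107}{4}$ ($N = \frac{5}{4} + \frac{\left(4 - -3\right) \left(-4\right) 4}{4} = \frac{5}{4} + \frac{\left(4 + 3\right) \left(-4\right) 4}{4} = \frac{5}{4} + \frac{7 \left(-4\right) 4}{4} = \frac{5}{4} + \frac{\left(-28\right) 4}{4} = \frac{5}{4} + \frac{1}{4} \left(-112\right) = \frac{5}{4} - 28 = - \frac{107}{4} \approx -26.75$)
$c = \frac{250}{47}$ ($c = 250 \cdot \frac{1}{47} = \frac{250}{47} \approx 5.3191$)
$S{\left(I \right)} = \frac{2 \sqrt{12878}}{47}$ ($S{\left(I \right)} = \sqrt{18 + \frac{250}{47}} = \sqrt{\frac{1096}{47}} = \frac{2 \sqrt{12878}}{47}$)
$S{\left(N \right)} - \sqrt{-200652 + 50966} = \frac{2 \sqrt{12878}}{47} - \sqrt{-200652 + 50966} = \frac{2 \sqrt{12878}}{47} - \sqrt{-149686} = \frac{2 \sqrt{12878}}{47} - i \sqrt{149686}$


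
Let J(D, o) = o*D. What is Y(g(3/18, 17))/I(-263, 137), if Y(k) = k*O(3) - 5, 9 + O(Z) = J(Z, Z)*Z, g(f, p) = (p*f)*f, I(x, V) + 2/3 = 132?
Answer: 21/788 ≈ 0.026650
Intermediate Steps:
J(D, o) = D*o
I(x, V) = 394/3 (I(x, V) = -2/3 + 132 = 394/3)
g(f, p) = p*f**2 (g(f, p) = (f*p)*f = p*f**2)
O(Z) = -9 + Z**3 (O(Z) = -9 + (Z*Z)*Z = -9 + Z**2*Z = -9 + Z**3)
Y(k) = -5 + 18*k (Y(k) = k*(-9 + 3**3) - 5 = k*(-9 + 27) - 5 = k*18 - 5 = 18*k - 5 = -5 + 18*k)
Y(g(3/18, 17))/I(-263, 137) = (-5 + 18*(17*(3/18)**2))/(394/3) = (-5 + 18*(17*(3*(1/18))**2))*(3/394) = (-5 + 18*(17*(1/6)**2))*(3/394) = (-5 + 18*(17*(1/36)))*(3/394) = (-5 + 18*(17/36))*(3/394) = (-5 + 17/2)*(3/394) = (7/2)*(3/394) = 21/788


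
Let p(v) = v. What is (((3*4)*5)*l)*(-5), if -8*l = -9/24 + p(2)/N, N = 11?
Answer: -1275/176 ≈ -7.2443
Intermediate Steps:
l = 17/704 (l = -(-9/24 + 2/11)/8 = -(-9*1/24 + 2*(1/11))/8 = -(-3/8 + 2/11)/8 = -⅛*(-17/88) = 17/704 ≈ 0.024148)
(((3*4)*5)*l)*(-5) = (((3*4)*5)*(17/704))*(-5) = ((12*5)*(17/704))*(-5) = (60*(17/704))*(-5) = (255/176)*(-5) = -1275/176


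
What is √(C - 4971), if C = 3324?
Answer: 3*I*√183 ≈ 40.583*I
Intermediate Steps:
√(C - 4971) = √(3324 - 4971) = √(-1647) = 3*I*√183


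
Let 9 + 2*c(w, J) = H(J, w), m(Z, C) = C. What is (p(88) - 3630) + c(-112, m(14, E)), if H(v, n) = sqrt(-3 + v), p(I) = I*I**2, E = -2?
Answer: 1355675/2 + I*sqrt(5)/2 ≈ 6.7784e+5 + 1.118*I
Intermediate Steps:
p(I) = I**3
c(w, J) = -9/2 + sqrt(-3 + J)/2
(p(88) - 3630) + c(-112, m(14, E)) = (88**3 - 3630) + (-9/2 + sqrt(-3 - 2)/2) = (681472 - 3630) + (-9/2 + sqrt(-5)/2) = 677842 + (-9/2 + (I*sqrt(5))/2) = 677842 + (-9/2 + I*sqrt(5)/2) = 1355675/2 + I*sqrt(5)/2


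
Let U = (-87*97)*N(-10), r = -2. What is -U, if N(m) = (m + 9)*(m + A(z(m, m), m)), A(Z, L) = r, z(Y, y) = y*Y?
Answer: 101268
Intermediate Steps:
z(Y, y) = Y*y
A(Z, L) = -2
N(m) = (-2 + m)*(9 + m) (N(m) = (m + 9)*(m - 2) = (9 + m)*(-2 + m) = (-2 + m)*(9 + m))
U = -101268 (U = (-87*97)*(-18 + (-10)² + 7*(-10)) = -8439*(-18 + 100 - 70) = -8439*12 = -101268)
-U = -1*(-101268) = 101268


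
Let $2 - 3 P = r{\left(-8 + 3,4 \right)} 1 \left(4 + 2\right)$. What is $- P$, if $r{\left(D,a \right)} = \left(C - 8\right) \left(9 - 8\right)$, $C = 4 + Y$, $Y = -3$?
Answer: $- \frac{44}{3} \approx -14.667$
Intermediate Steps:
$C = 1$ ($C = 4 - 3 = 1$)
$r{\left(D,a \right)} = -7$ ($r{\left(D,a \right)} = \left(1 - 8\right) \left(9 - 8\right) = \left(-7\right) 1 = -7$)
$P = \frac{44}{3}$ ($P = \frac{2}{3} - \frac{\left(-7\right) 1 \left(4 + 2\right)}{3} = \frac{2}{3} - \frac{\left(-7\right) 1 \cdot 6}{3} = \frac{2}{3} - \frac{\left(-7\right) 6}{3} = \frac{2}{3} - -14 = \frac{2}{3} + 14 = \frac{44}{3} \approx 14.667$)
$- P = \left(-1\right) \frac{44}{3} = - \frac{44}{3}$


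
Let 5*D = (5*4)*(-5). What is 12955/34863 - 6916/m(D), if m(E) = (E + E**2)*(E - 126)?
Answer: 12629683/25449990 ≈ 0.49625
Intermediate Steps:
D = -20 (D = ((5*4)*(-5))/5 = (20*(-5))/5 = (1/5)*(-100) = -20)
m(E) = (-126 + E)*(E + E**2) (m(E) = (E + E**2)*(-126 + E) = (-126 + E)*(E + E**2))
12955/34863 - 6916/m(D) = 12955/34863 - 6916*(-1/(20*(-126 + (-20)**2 - 125*(-20)))) = 12955*(1/34863) - 6916*(-1/(20*(-126 + 400 + 2500))) = 12955/34863 - 6916/((-20*2774)) = 12955/34863 - 6916/(-55480) = 12955/34863 - 6916*(-1/55480) = 12955/34863 + 91/730 = 12629683/25449990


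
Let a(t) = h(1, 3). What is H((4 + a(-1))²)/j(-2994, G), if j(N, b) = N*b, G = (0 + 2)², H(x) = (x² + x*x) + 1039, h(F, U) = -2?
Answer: -357/3992 ≈ -0.089429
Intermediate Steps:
a(t) = -2
H(x) = 1039 + 2*x² (H(x) = (x² + x²) + 1039 = 2*x² + 1039 = 1039 + 2*x²)
G = 4 (G = 2² = 4)
H((4 + a(-1))²)/j(-2994, G) = (1039 + 2*((4 - 2)²)²)/((-2994*4)) = (1039 + 2*(2²)²)/(-11976) = (1039 + 2*4²)*(-1/11976) = (1039 + 2*16)*(-1/11976) = (1039 + 32)*(-1/11976) = 1071*(-1/11976) = -357/3992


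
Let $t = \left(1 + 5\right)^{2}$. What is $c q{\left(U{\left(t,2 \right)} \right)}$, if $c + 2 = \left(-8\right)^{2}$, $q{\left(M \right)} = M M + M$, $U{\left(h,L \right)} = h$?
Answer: $82584$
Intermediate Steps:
$t = 36$ ($t = 6^{2} = 36$)
$q{\left(M \right)} = M + M^{2}$ ($q{\left(M \right)} = M^{2} + M = M + M^{2}$)
$c = 62$ ($c = -2 + \left(-8\right)^{2} = -2 + 64 = 62$)
$c q{\left(U{\left(t,2 \right)} \right)} = 62 \cdot 36 \left(1 + 36\right) = 62 \cdot 36 \cdot 37 = 62 \cdot 1332 = 82584$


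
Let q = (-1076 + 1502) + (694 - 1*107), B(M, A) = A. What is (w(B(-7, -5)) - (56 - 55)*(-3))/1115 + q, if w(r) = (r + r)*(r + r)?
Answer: 1129598/1115 ≈ 1013.1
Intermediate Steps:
q = 1013 (q = 426 + (694 - 107) = 426 + 587 = 1013)
w(r) = 4*r² (w(r) = (2*r)*(2*r) = 4*r²)
(w(B(-7, -5)) - (56 - 55)*(-3))/1115 + q = (4*(-5)² - (56 - 55)*(-3))/1115 + 1013 = (4*25 - (-3))*(1/1115) + 1013 = (100 - 1*(-3))*(1/1115) + 1013 = (100 + 3)*(1/1115) + 1013 = 103*(1/1115) + 1013 = 103/1115 + 1013 = 1129598/1115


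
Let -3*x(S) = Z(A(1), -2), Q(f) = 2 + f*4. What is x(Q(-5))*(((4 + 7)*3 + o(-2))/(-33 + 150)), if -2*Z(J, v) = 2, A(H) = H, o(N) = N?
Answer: 31/351 ≈ 0.088319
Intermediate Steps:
Q(f) = 2 + 4*f
Z(J, v) = -1 (Z(J, v) = -1/2*2 = -1)
x(S) = 1/3 (x(S) = -1/3*(-1) = 1/3)
x(Q(-5))*(((4 + 7)*3 + o(-2))/(-33 + 150)) = (((4 + 7)*3 - 2)/(-33 + 150))/3 = ((11*3 - 2)/117)/3 = ((33 - 2)*(1/117))/3 = (31*(1/117))/3 = (1/3)*(31/117) = 31/351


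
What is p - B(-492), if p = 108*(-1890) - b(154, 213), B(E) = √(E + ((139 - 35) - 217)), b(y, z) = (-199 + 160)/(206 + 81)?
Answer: -58582401/287 - 11*I*√5 ≈ -2.0412e+5 - 24.597*I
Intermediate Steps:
b(y, z) = -39/287
B(E) = √(-113 + E) (B(E) = √(E + (104 - 217)) = √(E - 113) = √(-113 + E))
p = -58582401/287 (p = 108*(-1890) - 1*(-39/287) = -204120 + 39/287 = -58582401/287 ≈ -2.0412e+5)
p - B(-492) = -58582401/287 - √(-113 - 492) = -58582401/287 - √(-605) = -58582401/287 - 11*I*√5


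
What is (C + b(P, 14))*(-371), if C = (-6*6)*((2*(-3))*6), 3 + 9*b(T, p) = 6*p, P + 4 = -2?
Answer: -484155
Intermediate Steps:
P = -6 (P = -4 - 2 = -6)
b(T, p) = -1/3 + 2*p/3 (b(T, p) = -1/3 + (6*p)/9 = -1/3 + 2*p/3)
C = 1296 (C = -(-216)*6 = -36*(-36) = 1296)
(C + b(P, 14))*(-371) = (1296 + (-1/3 + (2/3)*14))*(-371) = (1296 + (-1/3 + 28/3))*(-371) = (1296 + 9)*(-371) = 1305*(-371) = -484155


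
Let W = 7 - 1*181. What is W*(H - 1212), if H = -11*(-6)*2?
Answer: 187920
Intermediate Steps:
W = -174 (W = 7 - 181 = -174)
H = 132 (H = 66*2 = 132)
W*(H - 1212) = -174*(132 - 1212) = -174*(-1080) = 187920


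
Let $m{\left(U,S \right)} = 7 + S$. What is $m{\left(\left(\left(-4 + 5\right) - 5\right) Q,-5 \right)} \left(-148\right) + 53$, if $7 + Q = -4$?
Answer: $-243$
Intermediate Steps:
$Q = -11$ ($Q = -7 - 4 = -11$)
$m{\left(\left(\left(-4 + 5\right) - 5\right) Q,-5 \right)} \left(-148\right) + 53 = \left(7 - 5\right) \left(-148\right) + 53 = 2 \left(-148\right) + 53 = -296 + 53 = -243$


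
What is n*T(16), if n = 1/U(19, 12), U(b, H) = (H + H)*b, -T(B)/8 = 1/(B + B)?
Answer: -1/1824 ≈ -0.00054825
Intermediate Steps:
T(B) = -4/B (T(B) = -8/(B + B) = -8*1/(2*B) = -4/B)
U(b, H) = 2*H*b (U(b, H) = (2*H)*b = 2*H*b)
n = 1/456 (n = 1/(2*12*19) = 1/456 ≈ 0.0021930)
n*T(16) = (-4/16)/456 = (-4*1/16)/456 = (1/456)*(-¼) = -1/1824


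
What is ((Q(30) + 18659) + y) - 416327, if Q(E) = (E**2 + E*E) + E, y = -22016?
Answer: -417854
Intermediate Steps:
Q(E) = E + 2*E**2 (Q(E) = (E**2 + E**2) + E = 2*E**2 + E = E + 2*E**2)
((Q(30) + 18659) + y) - 416327 = ((30*(1 + 2*30) + 18659) - 22016) - 416327 = ((30*(1 + 60) + 18659) - 22016) - 416327 = ((30*61 + 18659) - 22016) - 416327 = ((1830 + 18659) - 22016) - 416327 = (20489 - 22016) - 416327 = -1527 - 416327 = -417854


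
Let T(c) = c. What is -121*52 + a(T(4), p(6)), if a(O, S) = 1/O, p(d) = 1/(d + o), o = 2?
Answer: -25167/4 ≈ -6291.8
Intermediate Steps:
p(d) = 1/(2 + d) (p(d) = 1/(d + 2) = 1/(2 + d))
-121*52 + a(T(4), p(6)) = -121*52 + 1/4 = -6292 + ¼ = -25167/4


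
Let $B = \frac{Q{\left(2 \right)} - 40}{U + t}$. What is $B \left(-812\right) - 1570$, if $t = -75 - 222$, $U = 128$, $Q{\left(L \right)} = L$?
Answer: $- \frac{296186}{169} \approx -1752.6$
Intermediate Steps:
$t = -297$
$B = \frac{38}{169}$ ($B = \frac{2 - 40}{128 - 297} = - \frac{38}{-169} = \left(-38\right) \left(- \frac{1}{169}\right) = \frac{38}{169} \approx 0.22485$)
$B \left(-812\right) - 1570 = \frac{38}{169} \left(-812\right) - 1570 = - \frac{30856}{169} - 1570 = - \frac{296186}{169}$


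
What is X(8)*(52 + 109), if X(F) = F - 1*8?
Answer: 0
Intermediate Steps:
X(F) = -8 + F (X(F) = F - 8 = -8 + F)
X(8)*(52 + 109) = (-8 + 8)*(52 + 109) = 0*161 = 0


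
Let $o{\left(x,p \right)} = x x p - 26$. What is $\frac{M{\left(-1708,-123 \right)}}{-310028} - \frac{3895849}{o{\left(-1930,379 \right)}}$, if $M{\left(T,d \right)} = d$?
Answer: $- \frac{517089306835}{218839010789036} \approx -0.0023629$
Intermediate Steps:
$o{\left(x,p \right)} = -26 + p x^{2}$ ($o{\left(x,p \right)} = x^{2} p - 26 = p x^{2} - 26 = -26 + p x^{2}$)
$\frac{M{\left(-1708,-123 \right)}}{-310028} - \frac{3895849}{o{\left(-1930,379 \right)}} = - \frac{123}{-310028} - \frac{3895849}{-26 + 379 \left(-1930\right)^{2}} = \left(-123\right) \left(- \frac{1}{310028}\right) - \frac{3895849}{-26 + 379 \cdot 3724900} = \frac{123}{310028} - \frac{3895849}{-26 + 1411737100} = \frac{123}{310028} - \frac{3895849}{1411737074} = - \frac{517089306835}{218839010789036}$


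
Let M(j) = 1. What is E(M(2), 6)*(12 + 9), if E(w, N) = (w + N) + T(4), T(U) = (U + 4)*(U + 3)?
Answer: 1323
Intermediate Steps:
T(U) = (3 + U)*(4 + U) (T(U) = (4 + U)*(3 + U) = (3 + U)*(4 + U))
E(w, N) = 56 + N + w (E(w, N) = (w + N) + (12 + 4² + 7*4) = (N + w) + (12 + 16 + 28) = (N + w) + 56 = 56 + N + w)
E(M(2), 6)*(12 + 9) = (56 + 6 + 1)*(12 + 9) = 63*21 = 1323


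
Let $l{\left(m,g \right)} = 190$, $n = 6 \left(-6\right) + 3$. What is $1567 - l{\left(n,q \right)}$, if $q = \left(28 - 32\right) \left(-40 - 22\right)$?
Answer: $1377$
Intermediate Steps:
$q = 248$ ($q = \left(-4\right) \left(-62\right) = 248$)
$n = -33$ ($n = -36 + 3 = -33$)
$1567 - l{\left(n,q \right)} = 1567 - 190 = 1377$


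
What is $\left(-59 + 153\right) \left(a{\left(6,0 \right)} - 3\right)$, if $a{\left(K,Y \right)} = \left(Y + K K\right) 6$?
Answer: $20022$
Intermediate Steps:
$a{\left(K,Y \right)} = 6 Y + 6 K^{2}$ ($a{\left(K,Y \right)} = \left(Y + K^{2}\right) 6 = 6 Y + 6 K^{2}$)
$\left(-59 + 153\right) \left(a{\left(6,0 \right)} - 3\right) = \left(-59 + 153\right) \left(\left(6 \cdot 0 + 6 \cdot 6^{2}\right) - 3\right) = 94 \left(\left(0 + 6 \cdot 36\right) - 3\right) = 94 \left(\left(0 + 216\right) - 3\right) = 94 \left(216 - 3\right) = 94 \cdot 213 = 20022$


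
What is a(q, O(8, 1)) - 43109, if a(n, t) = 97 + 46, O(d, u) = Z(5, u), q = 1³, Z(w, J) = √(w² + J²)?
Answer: -42966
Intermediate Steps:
Z(w, J) = √(J² + w²)
q = 1
O(d, u) = √(25 + u²) (O(d, u) = √(u² + 5²) = √(u² + 25) = √(25 + u²))
a(n, t) = 143
a(q, O(8, 1)) - 43109 = 143 - 43109 = -42966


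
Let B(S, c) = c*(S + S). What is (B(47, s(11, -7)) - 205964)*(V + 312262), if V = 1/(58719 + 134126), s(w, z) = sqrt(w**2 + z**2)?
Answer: -12402774216591924/192845 + 5660507546754*sqrt(170)/192845 ≈ -6.3932e+10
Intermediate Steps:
B(S, c) = 2*S*c (B(S, c) = c*(2*S) = 2*S*c)
V = 1/192845 ≈ 5.1855e-6
(B(47, s(11, -7)) - 205964)*(V + 312262) = (2*47*sqrt(11**2 + (-7)**2) - 205964)*(1/192845 + 312262) = (2*47*sqrt(121 + 49) - 205964)*(60218165391/192845) = (2*47*sqrt(170) - 205964)*(60218165391/192845) = (94*sqrt(170) - 205964)*(60218165391/192845) = (-205964 + 94*sqrt(170))*(60218165391/192845) = -12402774216591924/192845 + 5660507546754*sqrt(170)/192845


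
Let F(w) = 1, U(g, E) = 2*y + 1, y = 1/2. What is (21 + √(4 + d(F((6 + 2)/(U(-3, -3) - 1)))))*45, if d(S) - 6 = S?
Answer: 945 + 45*√11 ≈ 1094.2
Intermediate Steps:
y = ½ ≈ 0.50000
U(g, E) = 2 (U(g, E) = 2*(½) + 1 = 1 + 1 = 2)
d(S) = 6 + S
(21 + √(4 + d(F((6 + 2)/(U(-3, -3) - 1)))))*45 = (21 + √(4 + (6 + 1)))*45 = (21 + √(4 + 7))*45 = (21 + √11)*45 = 945 + 45*√11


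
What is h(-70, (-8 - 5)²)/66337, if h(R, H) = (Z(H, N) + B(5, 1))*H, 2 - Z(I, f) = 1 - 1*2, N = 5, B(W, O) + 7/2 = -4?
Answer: -1521/132674 ≈ -0.011464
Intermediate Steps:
B(W, O) = -15/2 (B(W, O) = -7/2 - 4 = -15/2)
Z(I, f) = 3 (Z(I, f) = 2 - (1 - 1*2) = 2 - (1 - 2) = 2 - 1*(-1) = 2 + 1 = 3)
h(R, H) = -9*H/2 (h(R, H) = (3 - 15/2)*H = -9*H/2)
h(-70, (-8 - 5)²)/66337 = -9*(-8 - 5)²/2/66337 = -9/2*(-13)²*(1/66337) = -9/2*169*(1/66337) = -1521/2*1/66337 = -1521/132674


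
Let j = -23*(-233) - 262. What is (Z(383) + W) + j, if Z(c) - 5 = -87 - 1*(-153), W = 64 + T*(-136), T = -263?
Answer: 41000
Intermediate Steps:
W = 35832 (W = 64 - 263*(-136) = 64 + 35768 = 35832)
Z(c) = 71 (Z(c) = 5 + (-87 - 1*(-153)) = 5 + (-87 + 153) = 5 + 66 = 71)
j = 5097 (j = 5359 - 262 = 5097)
(Z(383) + W) + j = (71 + 35832) + 5097 = 35903 + 5097 = 41000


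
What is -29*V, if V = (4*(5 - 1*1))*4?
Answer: -1856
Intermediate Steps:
V = 64 (V = (4*(5 - 1))*4 = (4*4)*4 = 16*4 = 64)
-29*V = -29*64 = -1856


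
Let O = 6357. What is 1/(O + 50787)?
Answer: 1/57144 ≈ 1.7500e-5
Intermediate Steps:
1/(O + 50787) = 1/(6357 + 50787) = 1/57144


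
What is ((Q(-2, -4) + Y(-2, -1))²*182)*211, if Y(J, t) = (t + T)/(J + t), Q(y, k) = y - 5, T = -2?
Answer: 1382472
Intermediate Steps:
Q(y, k) = -5 + y
Y(J, t) = (-2 + t)/(J + t) (Y(J, t) = (t - 2)/(J + t) = (-2 + t)/(J + t))
((Q(-2, -4) + Y(-2, -1))²*182)*211 = (((-5 - 2) + (-2 - 1)/(-2 - 1))²*182)*211 = ((-7 - 3/(-3))²*182)*211 = ((-7 - ⅓*(-3))²*182)*211 = ((-7 + 1)²*182)*211 = ((-6)²*182)*211 = (36*182)*211 = 6552*211 = 1382472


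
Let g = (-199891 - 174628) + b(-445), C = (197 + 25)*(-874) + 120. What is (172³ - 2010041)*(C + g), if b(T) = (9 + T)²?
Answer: -1164656798717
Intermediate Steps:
C = -193908 (C = 222*(-874) + 120 = -194028 + 120 = -193908)
g = -184423 (g = (-199891 - 174628) + (9 - 445)² = -374519 + (-436)² = -374519 + 190096 = -184423)
(172³ - 2010041)*(C + g) = (172³ - 2010041)*(-193908 - 184423) = (5088448 - 2010041)*(-378331) = 3078407*(-378331) = -1164656798717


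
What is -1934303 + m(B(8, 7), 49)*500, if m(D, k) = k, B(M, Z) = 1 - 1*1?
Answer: -1909803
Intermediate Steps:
B(M, Z) = 0 (B(M, Z) = 1 - 1 = 0)
-1934303 + m(B(8, 7), 49)*500 = -1934303 + 49*500 = -1934303 + 24500 = -1909803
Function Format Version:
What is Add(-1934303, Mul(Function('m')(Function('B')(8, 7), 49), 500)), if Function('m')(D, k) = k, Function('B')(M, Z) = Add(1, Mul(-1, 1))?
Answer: -1909803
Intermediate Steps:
Function('B')(M, Z) = 0 (Function('B')(M, Z) = Add(1, -1) = 0)
Add(-1934303, Mul(Function('m')(Function('B')(8, 7), 49), 500)) = Add(-1934303, Mul(49, 500)) = Add(-1934303, 24500) = -1909803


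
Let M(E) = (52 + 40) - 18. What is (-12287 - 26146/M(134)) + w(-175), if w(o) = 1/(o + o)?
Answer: -163692237/12950 ≈ -12640.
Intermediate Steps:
M(E) = 74 (M(E) = 92 - 18 = 74)
w(o) = 1/(2*o)
(-12287 - 26146/M(134)) + w(-175) = (-12287 - 26146/74) + (½)/(-175) = (-12287 - 26146*1/74) + (½)*(-1/175) = (-12287 - 13073/37) - 1/350 = -467692/37 - 1/350 = -163692237/12950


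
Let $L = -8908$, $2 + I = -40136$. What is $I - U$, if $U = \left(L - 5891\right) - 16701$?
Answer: $-8638$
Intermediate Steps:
$I = -40138$ ($I = -2 - 40136 = -40138$)
$U = -31500$ ($U = \left(-8908 - 5891\right) - 16701 = -14799 - 16701 = -31500$)
$I - U = -40138 - -31500 = -40138 + 31500 = -8638$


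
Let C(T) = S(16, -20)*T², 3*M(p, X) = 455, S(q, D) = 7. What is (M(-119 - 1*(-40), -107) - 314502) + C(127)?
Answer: -604342/3 ≈ -2.0145e+5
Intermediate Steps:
M(p, X) = 455/3 (M(p, X) = (⅓)*455 = 455/3)
C(T) = 7*T²
(M(-119 - 1*(-40), -107) - 314502) + C(127) = (455/3 - 314502) + 7*127² = -943051/3 + 7*16129 = -943051/3 + 112903 = -604342/3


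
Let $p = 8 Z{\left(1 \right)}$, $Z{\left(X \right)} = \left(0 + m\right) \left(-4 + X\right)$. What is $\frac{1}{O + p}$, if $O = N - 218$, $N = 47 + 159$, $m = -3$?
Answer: $\frac{1}{60} \approx 0.016667$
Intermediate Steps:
$N = 206$
$Z{\left(X \right)} = 12 - 3 X$ ($Z{\left(X \right)} = \left(0 - 3\right) \left(-4 + X\right) = - 3 \left(-4 + X\right) = 12 - 3 X$)
$O = -12$ ($O = 206 - 218 = -12$)
$p = 72$ ($p = 8 \left(12 - 3\right) = 8 \cdot 9 = 72$)
$\frac{1}{O + p} = \frac{1}{-12 + 72} = \frac{1}{60}$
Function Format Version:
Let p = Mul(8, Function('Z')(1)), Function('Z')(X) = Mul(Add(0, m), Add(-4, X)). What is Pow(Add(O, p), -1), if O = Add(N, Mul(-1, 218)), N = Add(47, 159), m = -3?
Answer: Rational(1, 60) ≈ 0.016667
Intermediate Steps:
N = 206
Function('Z')(X) = Add(12, Mul(-3, X)) (Function('Z')(X) = Mul(Add(0, -3), Add(-4, X)) = Mul(-3, Add(-4, X)) = Add(12, Mul(-3, X)))
O = -12 (O = Add(206, Mul(-1, 218)) = Add(206, -218) = -12)
p = 72 (p = Mul(8, Add(12, Mul(-3, 1))) = Mul(8, Add(12, -3)) = Mul(8, 9) = 72)
Pow(Add(O, p), -1) = Pow(Add(-12, 72), -1) = Pow(60, -1) = Rational(1, 60)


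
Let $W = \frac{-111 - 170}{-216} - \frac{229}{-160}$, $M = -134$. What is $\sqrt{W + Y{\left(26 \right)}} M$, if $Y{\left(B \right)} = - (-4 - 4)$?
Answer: $- \frac{67 \sqrt{1390890}}{180} \approx -438.98$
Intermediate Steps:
$Y{\left(B \right)} = 8$ ($Y{\left(B \right)} = \left(-1\right) \left(-8\right) = 8$)
$W = \frac{11803}{4320}$ ($W = \left(-111 - 170\right) \left(- \frac{1}{216}\right) - - \frac{229}{160} = \left(-281\right) \left(- \frac{1}{216}\right) + \frac{229}{160} = \frac{281}{216} + \frac{229}{160} = \frac{11803}{4320} \approx 2.7322$)
$\sqrt{W + Y{\left(26 \right)}} M = \sqrt{\frac{11803}{4320} + 8} \left(-134\right) = \sqrt{\frac{46363}{4320}} \left(-134\right) = \frac{\sqrt{1390890}}{360} \left(-134\right) = - \frac{67 \sqrt{1390890}}{180}$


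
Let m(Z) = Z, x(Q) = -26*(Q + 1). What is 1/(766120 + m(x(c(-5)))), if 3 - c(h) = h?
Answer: 1/765886 ≈ 1.3057e-6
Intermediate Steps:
c(h) = 3 - h
x(Q) = -26 - 26*Q (x(Q) = -26*(1 + Q) = -26 - 26*Q)
1/(766120 + m(x(c(-5)))) = 1/(766120 + (-26 - 26*(3 - 1*(-5)))) = 1/(766120 + (-26 - 26*(3 + 5))) = 1/(766120 + (-26 - 26*8)) = 1/(766120 + (-26 - 208)) = 1/(766120 - 234) = 1/765886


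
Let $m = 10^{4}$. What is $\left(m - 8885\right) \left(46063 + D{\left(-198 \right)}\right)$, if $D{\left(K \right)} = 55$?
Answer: $51421570$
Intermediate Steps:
$m = 10000$
$\left(m - 8885\right) \left(46063 + D{\left(-198 \right)}\right) = \left(10000 - 8885\right) \left(46063 + 55\right) = 1115 \cdot 46118 = 51421570$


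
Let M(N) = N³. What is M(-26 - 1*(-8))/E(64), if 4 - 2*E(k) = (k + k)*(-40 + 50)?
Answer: 2916/319 ≈ 9.1411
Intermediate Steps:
E(k) = 2 - 10*k (E(k) = 2 - (k + k)*(-40 + 50)/2 = 2 - 2*k*10/2 = 2 - 10*k)
M(-26 - 1*(-8))/E(64) = (-26 - 1*(-8))³/(2 - 10*64) = (-26 + 8)³/(2 - 640) = (-18)³/(-638) = -5832*(-1/638) = 2916/319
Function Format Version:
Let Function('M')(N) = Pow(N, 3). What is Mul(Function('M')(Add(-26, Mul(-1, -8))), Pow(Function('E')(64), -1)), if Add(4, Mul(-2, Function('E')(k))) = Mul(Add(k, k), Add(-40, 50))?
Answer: Rational(2916, 319) ≈ 9.1411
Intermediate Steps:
Function('E')(k) = Add(2, Mul(-10, k)) (Function('E')(k) = Add(2, Mul(Rational(-1, 2), Mul(Add(k, k), Add(-40, 50)))) = Add(2, Mul(Rational(-1, 2), Mul(Mul(2, k), 10))) = Add(2, Mul(Rational(-1, 2), Mul(20, k))) = Add(2, Mul(-10, k)))
Mul(Function('M')(Add(-26, Mul(-1, -8))), Pow(Function('E')(64), -1)) = Mul(Pow(Add(-26, Mul(-1, -8)), 3), Pow(Add(2, Mul(-10, 64)), -1)) = Mul(Pow(Add(-26, 8), 3), Pow(Add(2, -640), -1)) = Mul(Pow(-18, 3), Pow(-638, -1)) = Mul(-5832, Rational(-1, 638)) = Rational(2916, 319)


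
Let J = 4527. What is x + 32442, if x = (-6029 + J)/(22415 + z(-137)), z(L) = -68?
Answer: 724979872/22347 ≈ 32442.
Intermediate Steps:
x = -1502/22347 (x = (-6029 + 4527)/(22415 - 68) = -1502/22347 ≈ -0.067213)
x + 32442 = -1502/22347 + 32442 = 724979872/22347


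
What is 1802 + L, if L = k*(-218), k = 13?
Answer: -1032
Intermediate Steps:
L = -2834 (L = 13*(-218) = -2834)
1802 + L = 1802 - 2834 = -1032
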